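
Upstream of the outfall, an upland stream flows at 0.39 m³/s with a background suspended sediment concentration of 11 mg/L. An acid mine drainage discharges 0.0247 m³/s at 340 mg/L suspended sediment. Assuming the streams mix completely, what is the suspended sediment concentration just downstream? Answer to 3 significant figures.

After mixing, C = (0.3900·11.00 + 0.02470·340.0) / 0.4147 = 12.69/0.4147 = 30.60 mg/L.

30.6 mg/L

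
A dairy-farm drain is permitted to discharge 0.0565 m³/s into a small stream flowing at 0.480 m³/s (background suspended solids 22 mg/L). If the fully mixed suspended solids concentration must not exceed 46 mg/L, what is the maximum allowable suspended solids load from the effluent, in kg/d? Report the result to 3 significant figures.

Mass balance at the limit: 0.4800·22.00 + 0.05650·Cₑ = 0.5365·46 → Cₑ = 249.9 mg/L.
Load = 0.05650 m³/s × 249.9 g/m³ × 86 400 s/d = 1220 kg/d.

1220 kg/d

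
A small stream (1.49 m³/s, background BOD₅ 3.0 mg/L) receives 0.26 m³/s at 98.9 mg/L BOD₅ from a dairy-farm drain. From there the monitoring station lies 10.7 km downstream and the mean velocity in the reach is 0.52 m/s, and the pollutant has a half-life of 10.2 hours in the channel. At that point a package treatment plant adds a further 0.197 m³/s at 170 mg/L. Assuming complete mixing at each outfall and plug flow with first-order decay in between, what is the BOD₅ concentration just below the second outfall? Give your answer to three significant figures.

27.7 mg/L

After mixing, C = (1.490·3.000 + 0.2600·98.90) / 1.750 = 30.18/1.750 = 17.25 mg/L; combined flow 1.750 m³/s.
Travel time t = 10.7·1000 / 0.52 = 20580 s = 5.716 h.
Half-life 10.2 h → k = ln 2 / 10.2 = 0.06796 h⁻¹ = 1.631 d⁻¹.
Applying C = C₀e^(−kt): 17.25 × 0.6781 = 11.70 mg/L.
At the second outfall, C = (1.750·11.70 + 0.1970·170.0) / (1.750 + 0.1970) = 27.71 mg/L.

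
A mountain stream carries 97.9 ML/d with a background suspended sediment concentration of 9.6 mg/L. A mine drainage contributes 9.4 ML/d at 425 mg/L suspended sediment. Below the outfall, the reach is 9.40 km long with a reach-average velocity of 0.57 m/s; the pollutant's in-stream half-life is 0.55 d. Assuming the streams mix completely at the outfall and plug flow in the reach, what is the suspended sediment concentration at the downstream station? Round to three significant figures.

36.2 mg/L

Mass balance: C = (97.90·9.600 + 9.400·425.0) / 107.3 = 4935/107.3 = 45.99 mg/L.
Travel time t = 9.40·1000 / 0.57 = 16490 s = 4.581 h.
Half-life 0.55 d → k = ln 2 / 0.55 = 1.260 d⁻¹.
First-order decay: C = 45.99·exp(−k·t) = 45.99·0.7862 = 36.16 mg/L.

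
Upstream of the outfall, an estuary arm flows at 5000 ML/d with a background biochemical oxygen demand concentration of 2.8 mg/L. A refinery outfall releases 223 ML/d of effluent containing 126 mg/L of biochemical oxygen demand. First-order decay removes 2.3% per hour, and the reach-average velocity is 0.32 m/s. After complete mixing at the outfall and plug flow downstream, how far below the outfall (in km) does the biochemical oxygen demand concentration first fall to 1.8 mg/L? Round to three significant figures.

After mixing, C = (5000·2.800 + 223.0·126.0) / 5223 = 42100/5223 = 8.060 mg/L.
2.3%/h lost → k = −ln(1 − 0.023) = 0.02327 h⁻¹.
Set 8.060·exp(−k·t) = 1.8 → t = ln(8.060/1.8)/k = 231900 s = 64.43 h.
Distance = v·t = 0.32·231900 = 74220 m = 74.22 km.

74.2 km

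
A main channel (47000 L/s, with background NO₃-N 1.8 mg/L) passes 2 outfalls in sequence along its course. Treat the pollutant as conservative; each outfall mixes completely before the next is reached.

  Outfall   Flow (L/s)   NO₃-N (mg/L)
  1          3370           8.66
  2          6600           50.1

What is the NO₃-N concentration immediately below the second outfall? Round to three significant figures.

After outfall 1: Q = 47000 + 3370 = 50370 L/s; C = (47000·1.800 + 3370·8.660)/50370 = 2.259 mg/L.
After outfall 2: Q = 50370 + 6600 = 56970 L/s; C = (50370·2.259 + 6600·50.10)/56970 = 7.801 mg/L.

7.80 mg/L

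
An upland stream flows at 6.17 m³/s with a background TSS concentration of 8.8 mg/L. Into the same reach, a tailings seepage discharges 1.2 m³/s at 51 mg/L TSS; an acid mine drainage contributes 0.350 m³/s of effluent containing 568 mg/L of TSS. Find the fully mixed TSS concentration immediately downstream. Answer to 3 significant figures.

After mixing, C = (6.170·8.800 + 1.200·51.00 + 0.3500·568.0) / 7.720 = 314.3/7.720 = 40.71 mg/L.

40.7 mg/L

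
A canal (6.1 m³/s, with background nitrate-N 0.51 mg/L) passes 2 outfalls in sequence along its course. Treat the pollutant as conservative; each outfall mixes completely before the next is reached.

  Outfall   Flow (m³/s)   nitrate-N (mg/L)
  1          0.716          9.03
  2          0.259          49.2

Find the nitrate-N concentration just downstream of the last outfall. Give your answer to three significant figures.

3.15 mg/L

Outfall 1: combined Q = 6.816 m³/s; C = (6.100·0.5100 + 0.7160·9.030)/6.816 = 1.405 mg/L.
Outfall 2: combined Q = 7.075 m³/s; C = (6.816·1.405 + 0.2590·49.20)/7.075 = 3.155 mg/L.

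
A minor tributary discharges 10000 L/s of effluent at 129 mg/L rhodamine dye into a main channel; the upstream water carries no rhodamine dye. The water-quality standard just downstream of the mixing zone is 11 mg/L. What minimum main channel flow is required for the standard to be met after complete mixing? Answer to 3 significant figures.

Set C_mix = 11: (Q·0 + 10000·129.0) / (Q + 10000) = 11
→ Q = 10000·(129.0 − 11)/(11 − 0) = 107300 L/s.

107000 L/s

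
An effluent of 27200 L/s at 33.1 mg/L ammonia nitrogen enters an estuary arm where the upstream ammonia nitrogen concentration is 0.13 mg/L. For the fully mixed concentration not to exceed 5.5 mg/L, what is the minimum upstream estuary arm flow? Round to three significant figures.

140000 L/s

Set C_mix = 5.5: (Q·0.1300 + 27200·33.10) / (Q + 27200) = 5.5
→ Q = 27200·(33.10 − 5.5)/(5.5 − 0.1300) = 139800 L/s.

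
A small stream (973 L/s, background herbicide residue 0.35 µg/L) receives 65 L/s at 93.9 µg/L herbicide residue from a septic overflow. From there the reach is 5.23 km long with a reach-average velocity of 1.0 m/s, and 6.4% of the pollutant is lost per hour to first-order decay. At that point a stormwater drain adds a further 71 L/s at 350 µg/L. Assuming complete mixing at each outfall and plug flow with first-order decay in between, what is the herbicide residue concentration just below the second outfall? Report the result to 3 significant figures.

Conservation of mass: C = (973.0·0.3500 + 65.00·93.90) / 1038 = 6444/1038 = 6.208 µg/L; combined flow 1038 L/s.
Travel time t = 5.23·1000 / 1.0 = 5230 s = 1.453 h.
6.4%/h lost → k = −ln(1 − 0.064) = 0.06614 h⁻¹.
First-order decay: C = 6.208·exp(−k·t) = 6.208·0.9084 = 5.639 µg/L.
At the second outfall, C = (1038·5.639 + 71.00·350.0) / (1038 + 71.00) = 27.69 µg/L.

27.7 µg/L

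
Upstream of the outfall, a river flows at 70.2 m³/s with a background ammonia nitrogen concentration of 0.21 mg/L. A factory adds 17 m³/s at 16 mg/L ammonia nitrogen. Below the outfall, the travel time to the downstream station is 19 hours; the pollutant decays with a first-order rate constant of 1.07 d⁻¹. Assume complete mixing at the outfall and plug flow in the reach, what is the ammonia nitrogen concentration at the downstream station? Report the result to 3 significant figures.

After mixing, C = (70.20·0.2100 + 17.00·16.00) / 87.20 = 286.7/87.20 = 3.288 mg/L.
Decay over the reach: 3.288·exp(−kt) = 3.288·0.4287 = 1.410 mg/L.

1.41 mg/L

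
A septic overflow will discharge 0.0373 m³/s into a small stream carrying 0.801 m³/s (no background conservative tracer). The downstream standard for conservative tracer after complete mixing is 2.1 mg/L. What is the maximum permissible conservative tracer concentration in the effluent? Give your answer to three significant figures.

At the limit, (Qr·Cr + Qe·Cₑ)/(Qr + Qe) = 2.1:
Cₑ = (0.8383·2.1 − 0.8010·0) / 0.03730 = 47.20 mg/L.

47.2 mg/L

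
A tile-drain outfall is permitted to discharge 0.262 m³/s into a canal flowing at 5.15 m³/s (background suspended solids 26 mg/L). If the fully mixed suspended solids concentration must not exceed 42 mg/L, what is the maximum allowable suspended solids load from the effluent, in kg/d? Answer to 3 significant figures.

Mass balance at the limit: 5.150·26.00 + 0.2620·Cₑ = 5.412·42 → Cₑ = 356.5 mg/L.
Load = 0.2620 m³/s × 356.5 g/m³ × 86 400 s/d = 8070 kg/d.

8070 kg/d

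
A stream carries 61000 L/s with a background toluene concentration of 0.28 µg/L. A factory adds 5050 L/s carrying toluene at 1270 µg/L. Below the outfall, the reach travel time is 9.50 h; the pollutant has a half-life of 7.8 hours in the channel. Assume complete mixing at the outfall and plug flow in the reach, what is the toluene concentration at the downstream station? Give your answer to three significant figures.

Mass balance: C = (61000·0.2800 + 5050·1270) / 66050 = 6431000/66050 = 97.36 µg/L.
Half-life 7.8 h → k = ln 2 / 7.8 = 0.08887 h⁻¹ = 2.133 d⁻¹.
First-order decay: C = 97.36·exp(−k·t) = 97.36·0.4299 = 41.85 µg/L.

41.9 µg/L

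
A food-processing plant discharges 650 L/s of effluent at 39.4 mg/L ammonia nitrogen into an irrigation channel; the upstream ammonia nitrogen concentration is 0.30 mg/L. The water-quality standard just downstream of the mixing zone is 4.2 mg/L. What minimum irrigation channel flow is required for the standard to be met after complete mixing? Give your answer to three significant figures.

Set C_mix = 4.2: (Q·0.3000 + 650.0·39.40) / (Q + 650.0) = 4.2
→ Q = 650.0·(39.40 − 4.2)/(4.2 − 0.3000) = 5867 L/s.

5870 L/s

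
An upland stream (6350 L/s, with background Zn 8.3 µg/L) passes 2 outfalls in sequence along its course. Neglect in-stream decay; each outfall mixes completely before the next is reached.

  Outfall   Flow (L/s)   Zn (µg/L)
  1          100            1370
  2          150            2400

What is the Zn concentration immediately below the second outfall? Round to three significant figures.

83.3 µg/L

Below outfall 1: Q → 6450 L/s, C = (6350·8.300 + 100.0·1370)/6450 = 29.41 µg/L.
Below outfall 2: Q → 6600 L/s, C = (6450·29.41 + 150.0·2400)/6600 = 83.29 µg/L.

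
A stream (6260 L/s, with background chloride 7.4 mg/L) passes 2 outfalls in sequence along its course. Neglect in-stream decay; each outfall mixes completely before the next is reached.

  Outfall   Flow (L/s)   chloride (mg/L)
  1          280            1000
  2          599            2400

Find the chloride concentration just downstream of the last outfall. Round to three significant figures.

After outfall 1: Q = 6260 + 280.0 = 6540 L/s; C = (6260·7.400 + 280.0·1000)/6540 = 49.90 mg/L.
After outfall 2: Q = 6540 + 599.0 = 7139 L/s; C = (6540·49.90 + 599.0·2400)/7139 = 247.1 mg/L.

247 mg/L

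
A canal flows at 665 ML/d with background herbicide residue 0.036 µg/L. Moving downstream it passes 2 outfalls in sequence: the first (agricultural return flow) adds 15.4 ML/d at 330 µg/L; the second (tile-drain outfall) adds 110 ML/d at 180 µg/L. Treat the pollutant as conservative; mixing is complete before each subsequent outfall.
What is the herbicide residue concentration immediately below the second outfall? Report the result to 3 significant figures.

31.5 µg/L

Outfall 1: combined Q = 680.4 ML/d; C = (665.0·0.03600 + 15.40·330.0)/680.4 = 7.504 µg/L.
Outfall 2: combined Q = 790.4 ML/d; C = (680.4·7.504 + 110.0·180.0)/790.4 = 31.51 µg/L.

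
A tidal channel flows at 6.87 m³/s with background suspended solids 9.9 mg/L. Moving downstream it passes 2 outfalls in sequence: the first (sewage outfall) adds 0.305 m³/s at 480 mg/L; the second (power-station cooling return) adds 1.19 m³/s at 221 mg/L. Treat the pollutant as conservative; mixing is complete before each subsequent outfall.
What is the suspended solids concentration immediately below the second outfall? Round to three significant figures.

57.1 mg/L

Below outfall 1: Q → 7.175 m³/s, C = (6.870·9.900 + 0.3050·480.0)/7.175 = 29.88 mg/L.
Below outfall 2: Q → 8.365 m³/s, C = (7.175·29.88 + 1.190·221.0)/8.365 = 57.07 mg/L.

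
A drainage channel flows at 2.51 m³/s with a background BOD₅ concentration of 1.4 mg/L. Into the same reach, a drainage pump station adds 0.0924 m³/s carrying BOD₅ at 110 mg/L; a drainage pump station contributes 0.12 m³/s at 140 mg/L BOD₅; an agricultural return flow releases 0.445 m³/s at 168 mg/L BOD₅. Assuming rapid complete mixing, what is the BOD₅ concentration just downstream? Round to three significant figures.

Mixed concentration C = ΣQC/ΣQ = (2.510·1.400 + 0.09240·110.0 + 0.1200·140.0 + 0.4450·168.0) / 3.167 = 105.2/3.167 = 33.23 mg/L.

33.2 mg/L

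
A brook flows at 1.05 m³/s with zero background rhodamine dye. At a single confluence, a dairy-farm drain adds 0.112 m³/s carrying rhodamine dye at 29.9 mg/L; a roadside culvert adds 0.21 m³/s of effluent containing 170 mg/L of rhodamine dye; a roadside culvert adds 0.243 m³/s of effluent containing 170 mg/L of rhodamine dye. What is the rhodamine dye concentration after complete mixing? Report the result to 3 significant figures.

49.8 mg/L

Flow-weighted average: C = (1.050·0 + 0.1120·29.90 + 0.2100·170.0 + 0.2430·170.0) / 1.615 = 80.36/1.615 = 49.76 mg/L.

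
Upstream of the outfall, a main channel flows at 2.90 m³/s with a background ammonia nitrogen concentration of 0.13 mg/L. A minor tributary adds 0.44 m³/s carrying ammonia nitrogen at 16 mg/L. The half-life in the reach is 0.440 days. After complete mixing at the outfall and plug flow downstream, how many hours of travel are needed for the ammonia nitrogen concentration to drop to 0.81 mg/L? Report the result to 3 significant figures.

15.4 h

Mixed concentration C = ΣQC/ΣQ = (2.900·0.1300 + 0.4400·16.00) / 3.340 = 7.417/3.340 = 2.221 mg/L.
Half-life 0.440 d → k = ln 2 / 0.440 = 1.575 d⁻¹.
2.221·exp(−k·t) = 0.81 → t = ln(2.221/0.81)/k = 55310 s = 15.36 h.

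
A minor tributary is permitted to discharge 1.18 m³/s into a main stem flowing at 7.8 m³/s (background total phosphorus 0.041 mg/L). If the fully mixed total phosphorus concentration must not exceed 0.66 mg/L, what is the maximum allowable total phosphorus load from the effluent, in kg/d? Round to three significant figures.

Mass balance at the limit: 7.800·0.04100 + 1.180·Cₑ = 8.980·0.66 → Cₑ = 4.752 mg/L.
Load = 1.180 m³/s × 4.752 g/m³ × 86 400 s/d = 484.4 kg/d.

484 kg/d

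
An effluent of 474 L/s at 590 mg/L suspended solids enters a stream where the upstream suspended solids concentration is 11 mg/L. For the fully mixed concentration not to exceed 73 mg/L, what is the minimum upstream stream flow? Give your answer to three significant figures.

3950 L/s

Set C_mix = 73: (Q·11.00 + 474.0·590.0) / (Q + 474.0) = 73
→ Q = 474.0·(590.0 − 73)/(73 − 11.00) = 3953 L/s.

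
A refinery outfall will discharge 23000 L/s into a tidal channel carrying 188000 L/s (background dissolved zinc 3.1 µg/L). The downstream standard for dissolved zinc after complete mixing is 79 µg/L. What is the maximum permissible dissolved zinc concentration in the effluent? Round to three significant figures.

699 µg/L

At the limit, (Qr·Cr + Qe·Cₑ)/(Qr + Qe) = 79:
Cₑ = (211000·79 − 188000·3.100) / 23000 = 699.4 µg/L.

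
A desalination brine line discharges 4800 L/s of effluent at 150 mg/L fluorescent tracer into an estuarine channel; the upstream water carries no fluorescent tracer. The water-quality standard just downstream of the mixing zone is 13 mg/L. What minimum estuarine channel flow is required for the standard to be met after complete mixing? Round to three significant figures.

Set C_mix = 13: (Q·0 + 4800·150.0) / (Q + 4800) = 13
→ Q = 4800·(150.0 − 13)/(13 − 0) = 50580 L/s.

50600 L/s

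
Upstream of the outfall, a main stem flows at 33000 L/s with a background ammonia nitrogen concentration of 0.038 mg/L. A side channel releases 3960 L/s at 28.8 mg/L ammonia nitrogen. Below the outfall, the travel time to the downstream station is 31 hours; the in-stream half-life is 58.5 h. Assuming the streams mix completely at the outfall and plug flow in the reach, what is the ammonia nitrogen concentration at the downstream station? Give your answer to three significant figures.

2.16 mg/L

After mixing, C = (33000·0.03800 + 3960·28.80) / 36960 = 115300/36960 = 3.120 mg/L.
Half-life 58.5 h → k = ln 2 / 58.5 = 0.01185 h⁻¹ = 0.2844 d⁻¹.
After decay, C = 3.120 × e^(−kt) = 3.120 × 0.6926 = 2.161 mg/L.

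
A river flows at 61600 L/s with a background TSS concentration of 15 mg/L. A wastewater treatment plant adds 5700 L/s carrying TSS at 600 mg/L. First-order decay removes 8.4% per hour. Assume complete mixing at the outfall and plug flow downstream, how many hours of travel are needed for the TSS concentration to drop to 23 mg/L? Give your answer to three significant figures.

11.8 h

Mixed concentration C = ΣQC/ΣQ = (61600·15.00 + 5700·600.0) / 67300 = 4344000/67300 = 64.55 mg/L.
8.4%/h lost → k = −ln(1 − 0.084) = 0.08774 h⁻¹.
64.55·exp(−k·t) = 23 → t = ln(64.55/23)/k = 42340 s = 11.76 h.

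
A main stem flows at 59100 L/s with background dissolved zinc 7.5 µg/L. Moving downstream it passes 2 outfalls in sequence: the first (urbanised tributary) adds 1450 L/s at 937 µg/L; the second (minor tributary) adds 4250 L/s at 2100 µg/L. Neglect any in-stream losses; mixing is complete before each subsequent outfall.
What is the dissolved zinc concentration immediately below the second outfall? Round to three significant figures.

Below outfall 1: Q → 60550 L/s, C = (59100·7.500 + 1450·937.0)/60550 = 29.76 µg/L.
Below outfall 2: Q → 64800 L/s, C = (60550·29.76 + 4250·2100)/64800 = 165.5 µg/L.

166 µg/L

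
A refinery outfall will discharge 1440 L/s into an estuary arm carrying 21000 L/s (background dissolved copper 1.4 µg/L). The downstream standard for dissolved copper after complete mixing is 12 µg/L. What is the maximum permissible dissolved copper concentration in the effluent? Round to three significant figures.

167 µg/L

At the limit, (Qr·Cr + Qe·Cₑ)/(Qr + Qe) = 12:
Cₑ = (22440·12 − 21000·1.400) / 1440 = 166.6 µg/L.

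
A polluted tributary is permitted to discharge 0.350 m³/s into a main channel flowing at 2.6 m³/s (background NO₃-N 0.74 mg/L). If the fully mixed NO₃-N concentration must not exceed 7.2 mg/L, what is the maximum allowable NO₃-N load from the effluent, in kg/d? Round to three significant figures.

Mass balance at the limit: 2.600·0.7400 + 0.3500·Cₑ = 2.950·7.2 → Cₑ = 55.19 mg/L.
Load = 0.3500 m³/s × 55.19 g/m³ × 86 400 s/d = 1669 kg/d.

1670 kg/d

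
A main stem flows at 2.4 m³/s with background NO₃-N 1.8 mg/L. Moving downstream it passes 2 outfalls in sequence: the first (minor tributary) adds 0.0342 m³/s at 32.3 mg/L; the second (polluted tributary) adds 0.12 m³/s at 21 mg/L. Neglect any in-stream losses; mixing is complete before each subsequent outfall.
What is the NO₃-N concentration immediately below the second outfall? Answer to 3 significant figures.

3.11 mg/L

Below outfall 1: Q → 2.434 m³/s, C = (2.400·1.800 + 0.03420·32.30)/2.434 = 2.229 mg/L.
Below outfall 2: Q → 2.554 m³/s, C = (2.434·2.229 + 0.1200·21.00)/2.554 = 3.110 mg/L.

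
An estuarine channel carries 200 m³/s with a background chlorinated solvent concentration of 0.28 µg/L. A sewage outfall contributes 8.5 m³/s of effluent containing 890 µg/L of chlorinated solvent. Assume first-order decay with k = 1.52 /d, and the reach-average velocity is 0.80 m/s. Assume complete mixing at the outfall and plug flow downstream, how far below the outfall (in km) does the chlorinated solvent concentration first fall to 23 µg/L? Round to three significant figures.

21.1 km

After mixing, C = (200.0·0.2800 + 8.500·890.0) / 208.5 = 7621/208.5 = 36.55 µg/L.
Set 36.55·exp(−k·t) = 23 → t = ln(36.55/23)/k = 26330 s = 7.314 h.
Distance = v·t = 0.80·26330 = 21060 m = 21.06 km.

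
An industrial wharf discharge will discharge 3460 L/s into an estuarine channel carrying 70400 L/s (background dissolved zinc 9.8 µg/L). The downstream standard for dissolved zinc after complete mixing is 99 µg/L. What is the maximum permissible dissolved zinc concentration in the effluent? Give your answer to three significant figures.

1910 µg/L

At the limit, (Qr·Cr + Qe·Cₑ)/(Qr + Qe) = 99:
Cₑ = (73860·99 − 70400·9.800) / 3460 = 1914 µg/L.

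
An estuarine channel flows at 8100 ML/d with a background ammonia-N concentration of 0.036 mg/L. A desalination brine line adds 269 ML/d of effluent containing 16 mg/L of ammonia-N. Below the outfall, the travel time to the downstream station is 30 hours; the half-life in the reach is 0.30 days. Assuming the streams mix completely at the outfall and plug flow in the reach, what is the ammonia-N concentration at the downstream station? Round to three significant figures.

Mixed concentration C = ΣQC/ΣQ = (8100·0.03600 + 269.0·16.00) / 8369 = 4596/8369 = 0.5491 mg/L.
Half-life 0.30 d → k = ln 2 / 0.30 = 2.310 d⁻¹.
Applying C = C₀e^(−kt): 0.5491 × 0.05568 = 0.03058 mg/L.

0.0306 mg/L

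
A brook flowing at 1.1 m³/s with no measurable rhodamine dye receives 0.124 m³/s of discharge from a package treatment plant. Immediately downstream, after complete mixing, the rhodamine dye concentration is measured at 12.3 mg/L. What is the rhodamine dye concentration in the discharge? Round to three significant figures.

121 mg/L

Mass balance: 1.100·0 + 0.1240·Cₑ = 1.224·12.30
→ Cₑ = (1.224·12.30 − 1.100·0) / 0.1240 = 121.4 mg/L.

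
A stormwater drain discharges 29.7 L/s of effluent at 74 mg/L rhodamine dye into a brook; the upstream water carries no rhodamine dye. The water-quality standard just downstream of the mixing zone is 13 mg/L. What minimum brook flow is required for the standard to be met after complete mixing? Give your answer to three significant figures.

139 L/s

Set C_mix = 13: (Q·0 + 29.70·74.00) / (Q + 29.70) = 13
→ Q = 29.70·(74.00 − 13)/(13 − 0) = 139.4 L/s.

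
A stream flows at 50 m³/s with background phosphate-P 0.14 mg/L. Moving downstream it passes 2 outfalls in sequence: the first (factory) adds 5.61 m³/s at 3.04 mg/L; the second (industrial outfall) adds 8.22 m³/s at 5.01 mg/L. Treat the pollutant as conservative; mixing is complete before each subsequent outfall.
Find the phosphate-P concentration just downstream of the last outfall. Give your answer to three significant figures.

After outfall 1: Q = 50.00 + 5.610 = 55.61 m³/s; C = (50.00·0.1400 + 5.610·3.040)/55.61 = 0.4326 mg/L.
After outfall 2: Q = 55.61 + 8.220 = 63.83 m³/s; C = (55.61·0.4326 + 8.220·5.010)/63.83 = 1.022 mg/L.

1.02 mg/L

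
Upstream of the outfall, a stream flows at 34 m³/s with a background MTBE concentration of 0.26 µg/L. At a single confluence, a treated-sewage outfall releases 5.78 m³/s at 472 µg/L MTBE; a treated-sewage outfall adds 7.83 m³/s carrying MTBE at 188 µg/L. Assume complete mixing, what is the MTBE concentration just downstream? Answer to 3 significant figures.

Flow-weighted average: C = (34.00·0.2600 + 5.780·472.0 + 7.830·188.0) / 47.61 = 4209/47.61 = 88.41 µg/L.

88.4 µg/L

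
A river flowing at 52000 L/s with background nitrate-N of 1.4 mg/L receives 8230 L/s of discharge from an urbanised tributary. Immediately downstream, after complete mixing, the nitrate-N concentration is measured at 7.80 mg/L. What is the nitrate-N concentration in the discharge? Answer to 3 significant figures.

48.2 mg/L

Mass balance: 52000·1.400 + 8230·Cₑ = 60230·7.800
→ Cₑ = (60230·7.800 − 52000·1.400) / 8230 = 48.24 mg/L.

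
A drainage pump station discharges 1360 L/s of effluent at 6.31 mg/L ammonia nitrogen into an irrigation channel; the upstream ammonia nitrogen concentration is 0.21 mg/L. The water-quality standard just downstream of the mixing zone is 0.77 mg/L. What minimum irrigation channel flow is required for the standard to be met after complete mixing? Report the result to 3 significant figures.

Set C_mix = 0.77: (Q·0.2100 + 1360·6.310) / (Q + 1360) = 0.77
→ Q = 1360·(6.310 − 0.77)/(0.77 − 0.2100) = 13450 L/s.

13500 L/s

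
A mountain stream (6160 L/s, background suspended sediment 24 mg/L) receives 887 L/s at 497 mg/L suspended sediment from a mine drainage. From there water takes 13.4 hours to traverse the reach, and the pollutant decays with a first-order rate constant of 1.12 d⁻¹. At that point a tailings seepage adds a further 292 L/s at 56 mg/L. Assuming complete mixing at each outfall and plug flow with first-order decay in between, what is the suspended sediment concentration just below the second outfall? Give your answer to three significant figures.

45.1 mg/L

Mass balance: C = (6160·24.00 + 887.0·497.0) / 7047 = 588700/7047 = 83.54 mg/L; combined flow 7047 L/s.
Applying C = C₀e^(−kt): 83.54 × 0.5351 = 44.70 mg/L.
At the second outfall, C = (7047·44.70 + 292.0·56.00) / (7047 + 292.0) = 45.15 mg/L.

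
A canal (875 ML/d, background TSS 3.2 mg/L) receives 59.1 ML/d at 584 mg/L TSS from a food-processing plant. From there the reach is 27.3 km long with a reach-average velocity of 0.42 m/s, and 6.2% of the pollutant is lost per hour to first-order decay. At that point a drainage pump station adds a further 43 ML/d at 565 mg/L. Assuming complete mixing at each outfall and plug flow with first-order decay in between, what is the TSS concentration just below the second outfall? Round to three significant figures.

36.9 mg/L

Mixed concentration C = ΣQC/ΣQ = (875.0·3.200 + 59.10·584.0) / 934.1 = 37310/934.1 = 39.95 mg/L; combined flow 934.1 ML/d.
Travel time t = 27.3·1000 / 0.42 = 65000 s = 18.06 h.
6.2%/h lost → k = −ln(1 − 0.062) = 0.06401 h⁻¹.
Applying C = C₀e^(−kt): 39.95 × 0.3149 = 12.58 mg/L.
At the second outfall, C = (934.1·12.58 + 43.00·565.0) / (934.1 + 43.00) = 36.89 mg/L.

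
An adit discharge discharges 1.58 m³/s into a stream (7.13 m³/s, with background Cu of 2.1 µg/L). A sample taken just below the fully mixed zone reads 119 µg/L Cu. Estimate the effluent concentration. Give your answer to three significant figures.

Mass balance: 7.130·2.100 + 1.580·Cₑ = 8.710·119.0
→ Cₑ = (8.710·119.0 − 7.130·2.100) / 1.580 = 646.5 µg/L.

647 µg/L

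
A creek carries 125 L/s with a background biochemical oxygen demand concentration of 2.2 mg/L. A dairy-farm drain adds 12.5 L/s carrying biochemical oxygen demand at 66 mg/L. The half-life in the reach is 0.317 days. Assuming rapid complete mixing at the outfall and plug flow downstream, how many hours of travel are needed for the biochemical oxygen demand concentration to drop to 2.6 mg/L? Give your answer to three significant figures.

12.3 h

Flow-weighted average: C = (125.0·2.200 + 12.50·66.00) / 137.5 = 1100/137.5 = 8.000 mg/L.
Half-life 0.317 d → k = ln 2 / 0.317 = 2.187 d⁻¹.
8.000·exp(−k·t) = 2.6 → t = ln(8.000/2.6)/k = 44410 s = 12.34 h.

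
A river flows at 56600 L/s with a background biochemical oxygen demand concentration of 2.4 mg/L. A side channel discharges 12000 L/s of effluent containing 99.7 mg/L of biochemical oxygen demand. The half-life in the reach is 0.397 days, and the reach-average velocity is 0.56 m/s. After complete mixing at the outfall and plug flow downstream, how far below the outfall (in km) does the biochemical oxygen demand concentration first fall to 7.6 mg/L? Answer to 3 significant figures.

26.0 km

Mixed concentration C = ΣQC/ΣQ = (56600·2.400 + 12000·99.70) / 68600 = 1332000/68600 = 19.42 mg/L.
Half-life 0.397 d → k = ln 2 / 0.397 = 1.746 d⁻¹.
Set 19.42·exp(−k·t) = 7.6 → t = ln(19.42/7.6)/k = 46430 s = 12.90 h.
Distance = v·t = 0.56·46430 = 26000 m = 26.00 km.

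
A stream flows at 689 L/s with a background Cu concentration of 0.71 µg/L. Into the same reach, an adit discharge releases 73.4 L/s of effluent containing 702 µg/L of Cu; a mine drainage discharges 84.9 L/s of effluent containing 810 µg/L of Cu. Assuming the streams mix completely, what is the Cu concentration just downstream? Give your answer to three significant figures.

143 µg/L

Conservation of mass: C = (689.0·0.7100 + 73.40·702.0 + 84.90·810.0) / 847.3 = 120800/847.3 = 142.6 µg/L.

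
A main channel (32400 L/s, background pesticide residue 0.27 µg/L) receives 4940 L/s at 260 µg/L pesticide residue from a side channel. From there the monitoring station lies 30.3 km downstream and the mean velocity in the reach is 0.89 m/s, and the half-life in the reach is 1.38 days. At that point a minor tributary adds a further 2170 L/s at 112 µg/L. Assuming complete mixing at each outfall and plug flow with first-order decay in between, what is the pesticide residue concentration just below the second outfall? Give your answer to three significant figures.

Mass balance: C = (32400·0.2700 + 4940·260.0) / 37340 = 1293000/37340 = 34.63 µg/L; combined flow 37340 L/s.
Travel time t = 30.3·1000 / 0.89 = 34040 s = 9.457 h.
Half-life 1.38 d → k = ln 2 / 1.38 = 0.5023 d⁻¹.
Decay over the reach: 34.63·exp(−kt) = 34.63·0.8204 = 28.41 µg/L.
Second outfall: C = (37340·28.41 + 2170·112.0)/39510 = 33.00 µg/L.

33.0 µg/L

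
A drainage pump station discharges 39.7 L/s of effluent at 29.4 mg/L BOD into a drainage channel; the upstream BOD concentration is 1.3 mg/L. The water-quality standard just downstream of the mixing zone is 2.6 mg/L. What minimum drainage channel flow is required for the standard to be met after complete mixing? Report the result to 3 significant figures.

Set C_mix = 2.6: (Q·1.300 + 39.70·29.40) / (Q + 39.70) = 2.6
→ Q = 39.70·(29.40 − 2.6)/(2.6 − 1.300) = 818.4 L/s.

818 L/s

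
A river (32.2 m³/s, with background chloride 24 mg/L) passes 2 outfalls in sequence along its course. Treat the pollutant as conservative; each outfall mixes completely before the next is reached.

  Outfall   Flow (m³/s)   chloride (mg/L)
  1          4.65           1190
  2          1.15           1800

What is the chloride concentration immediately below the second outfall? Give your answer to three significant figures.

220 mg/L

Below outfall 1: Q → 36.85 m³/s, C = (32.20·24.00 + 4.650·1190)/36.85 = 171.1 mg/L.
Below outfall 2: Q → 38.00 m³/s, C = (36.85·171.1 + 1.150·1800)/38.00 = 220.4 mg/L.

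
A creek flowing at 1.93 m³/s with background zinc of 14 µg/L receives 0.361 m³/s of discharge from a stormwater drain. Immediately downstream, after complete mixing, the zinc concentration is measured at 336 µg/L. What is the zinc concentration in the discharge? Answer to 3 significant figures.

Mass balance: 1.930·14.00 + 0.3610·Cₑ = 2.291·336.0
→ Cₑ = (2.291·336.0 − 1.930·14.00) / 0.3610 = 2057 µg/L.

2060 µg/L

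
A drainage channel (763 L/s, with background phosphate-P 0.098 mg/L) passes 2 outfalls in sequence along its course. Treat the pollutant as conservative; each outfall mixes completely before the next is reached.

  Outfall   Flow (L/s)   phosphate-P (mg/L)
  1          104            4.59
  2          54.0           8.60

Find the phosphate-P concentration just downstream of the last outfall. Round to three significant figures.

Outfall 1: combined Q = 867.0 L/s; C = (763.0·0.09800 + 104.0·4.590)/867.0 = 0.6368 mg/L.
Outfall 2: combined Q = 921.0 L/s; C = (867.0·0.6368 + 54.00·8.600)/921.0 = 1.104 mg/L.

1.10 mg/L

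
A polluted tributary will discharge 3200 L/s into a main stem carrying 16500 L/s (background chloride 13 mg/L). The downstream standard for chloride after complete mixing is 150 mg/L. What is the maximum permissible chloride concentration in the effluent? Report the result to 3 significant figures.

At the limit, (Qr·Cr + Qe·Cₑ)/(Qr + Qe) = 150:
Cₑ = (19700·150 − 16500·13.00) / 3200 = 856.4 mg/L.

856 mg/L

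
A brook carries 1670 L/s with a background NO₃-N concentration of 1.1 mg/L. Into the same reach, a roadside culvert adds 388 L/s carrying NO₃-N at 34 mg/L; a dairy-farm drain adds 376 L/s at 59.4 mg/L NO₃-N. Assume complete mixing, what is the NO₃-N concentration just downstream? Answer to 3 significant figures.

After mixing, C = (1670·1.100 + 388.0·34.00 + 376.0·59.40) / 2434 = 37360/2434 = 15.35 mg/L.

15.4 mg/L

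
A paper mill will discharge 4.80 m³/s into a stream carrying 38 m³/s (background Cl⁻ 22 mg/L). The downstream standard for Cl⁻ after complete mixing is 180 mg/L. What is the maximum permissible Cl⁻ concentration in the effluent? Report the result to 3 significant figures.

At the limit, (Qr·Cr + Qe·Cₑ)/(Qr + Qe) = 180:
Cₑ = (42.80·180 − 38.00·22.00) / 4.800 = 1431 mg/L.

1430 mg/L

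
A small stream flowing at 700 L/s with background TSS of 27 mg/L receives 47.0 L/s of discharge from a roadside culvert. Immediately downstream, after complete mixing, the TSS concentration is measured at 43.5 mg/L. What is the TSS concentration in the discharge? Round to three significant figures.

289 mg/L

Mass balance: 700.0·27.00 + 47.00·Cₑ = 747.0·43.50
→ Cₑ = (747.0·43.50 − 700.0·27.00) / 47.00 = 289.2 mg/L.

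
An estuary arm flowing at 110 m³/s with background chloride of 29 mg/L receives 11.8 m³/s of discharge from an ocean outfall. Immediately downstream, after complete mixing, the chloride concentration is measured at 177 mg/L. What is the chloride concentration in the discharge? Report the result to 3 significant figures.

1560 mg/L

Mass balance: 110.0·29.00 + 11.80·Cₑ = 121.8·177.0
→ Cₑ = (121.8·177.0 − 110.0·29.00) / 11.80 = 1557 mg/L.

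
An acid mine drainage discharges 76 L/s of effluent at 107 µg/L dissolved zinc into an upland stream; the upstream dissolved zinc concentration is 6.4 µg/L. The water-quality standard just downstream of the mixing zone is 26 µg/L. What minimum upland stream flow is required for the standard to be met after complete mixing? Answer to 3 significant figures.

Set C_mix = 26: (Q·6.400 + 76.00·107.0) / (Q + 76.00) = 26
→ Q = 76.00·(107.0 − 26)/(26 − 6.400) = 314.1 L/s.

314 L/s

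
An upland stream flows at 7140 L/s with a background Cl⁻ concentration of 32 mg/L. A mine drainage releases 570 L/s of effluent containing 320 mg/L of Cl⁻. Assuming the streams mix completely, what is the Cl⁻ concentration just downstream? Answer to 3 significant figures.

53.3 mg/L

After mixing, C = (7140·32.00 + 570.0·320.0) / 7710 = 410900/7710 = 53.29 mg/L.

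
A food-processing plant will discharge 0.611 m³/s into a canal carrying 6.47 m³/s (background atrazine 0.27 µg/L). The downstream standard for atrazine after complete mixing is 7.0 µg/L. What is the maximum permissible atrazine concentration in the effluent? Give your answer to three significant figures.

78.3 µg/L

At the limit, (Qr·Cr + Qe·Cₑ)/(Qr + Qe) = 7.0:
Cₑ = (7.081·7.0 − 6.470·0.2700) / 0.6110 = 78.27 µg/L.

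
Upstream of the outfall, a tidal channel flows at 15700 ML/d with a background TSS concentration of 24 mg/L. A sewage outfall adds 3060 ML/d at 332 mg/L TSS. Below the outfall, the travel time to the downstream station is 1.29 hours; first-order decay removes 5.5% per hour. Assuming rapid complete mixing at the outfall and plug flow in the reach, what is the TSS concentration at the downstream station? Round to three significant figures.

69.0 mg/L

Mass balance: C = (15700·24.00 + 3060·332.0) / 18760 = 1393000/18760 = 74.24 mg/L.
5.5%/h lost → k = −ln(1 − 0.055) = 0.05657 h⁻¹.
Applying C = C₀e^(−kt): 74.24 × 0.9296 = 69.01 mg/L.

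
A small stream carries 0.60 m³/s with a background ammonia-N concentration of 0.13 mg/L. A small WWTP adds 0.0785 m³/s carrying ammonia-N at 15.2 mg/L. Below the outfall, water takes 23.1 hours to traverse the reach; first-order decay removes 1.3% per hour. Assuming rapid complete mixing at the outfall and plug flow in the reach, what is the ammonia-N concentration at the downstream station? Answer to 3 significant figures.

1.38 mg/L

Flow-weighted average: C = (0.6000·0.1300 + 0.07850·15.20) / 0.6785 = 1.271/0.6785 = 1.874 mg/L.
1.3%/h lost → k = −ln(1 − 0.013) = 0.01309 h⁻¹.
First-order decay: C = 1.874·exp(−k·t) = 1.874·0.7391 = 1.385 mg/L.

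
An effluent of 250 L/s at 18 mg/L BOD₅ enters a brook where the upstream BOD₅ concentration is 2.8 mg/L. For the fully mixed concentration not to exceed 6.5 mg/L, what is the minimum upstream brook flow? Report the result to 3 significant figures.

777 L/s

Set C_mix = 6.5: (Q·2.800 + 250.0·18.00) / (Q + 250.0) = 6.5
→ Q = 250.0·(18.00 − 6.5)/(6.5 − 2.800) = 777.0 L/s.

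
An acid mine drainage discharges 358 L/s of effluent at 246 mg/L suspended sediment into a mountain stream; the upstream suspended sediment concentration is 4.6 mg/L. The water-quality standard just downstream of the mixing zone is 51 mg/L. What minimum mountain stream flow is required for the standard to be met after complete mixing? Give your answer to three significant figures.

Set C_mix = 51: (Q·4.600 + 358.0·246.0) / (Q + 358.0) = 51
→ Q = 358.0·(246.0 − 51)/(51 − 4.600) = 1505 L/s.

1500 L/s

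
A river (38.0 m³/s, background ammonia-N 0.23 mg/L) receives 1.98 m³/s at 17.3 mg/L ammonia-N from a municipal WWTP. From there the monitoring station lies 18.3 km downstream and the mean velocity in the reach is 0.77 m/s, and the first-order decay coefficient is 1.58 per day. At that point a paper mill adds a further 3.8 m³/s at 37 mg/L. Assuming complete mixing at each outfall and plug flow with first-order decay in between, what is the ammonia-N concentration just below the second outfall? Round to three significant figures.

After mixing, C = (38.00·0.2300 + 1.980·17.30) / 39.98 = 42.99/39.98 = 1.075 mg/L; combined flow 39.98 m³/s.
Travel time t = 18.3·1000 / 0.77 = 23770 s = 6.602 h.
Applying C = C₀e^(−kt): 1.075 × 0.6475 = 0.6963 mg/L.
Second outfall: C = (39.98·0.6963 + 3.800·37.00)/43.78 = 3.847 mg/L.

3.85 mg/L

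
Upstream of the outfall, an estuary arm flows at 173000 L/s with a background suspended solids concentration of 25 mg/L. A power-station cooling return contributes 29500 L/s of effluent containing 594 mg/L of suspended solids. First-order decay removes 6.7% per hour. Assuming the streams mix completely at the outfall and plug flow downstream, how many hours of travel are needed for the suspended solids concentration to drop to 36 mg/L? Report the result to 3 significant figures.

Mixed concentration C = ΣQC/ΣQ = (173000·25.00 + 29500·594.0) / 202500 = 21850000/202500 = 107.9 mg/L.
6.7%/h lost → k = −ln(1 − 0.067) = 0.06935 h⁻¹.
107.9·exp(−k·t) = 36 → t = ln(107.9/36)/k = 56980 s = 15.83 h.

15.8 h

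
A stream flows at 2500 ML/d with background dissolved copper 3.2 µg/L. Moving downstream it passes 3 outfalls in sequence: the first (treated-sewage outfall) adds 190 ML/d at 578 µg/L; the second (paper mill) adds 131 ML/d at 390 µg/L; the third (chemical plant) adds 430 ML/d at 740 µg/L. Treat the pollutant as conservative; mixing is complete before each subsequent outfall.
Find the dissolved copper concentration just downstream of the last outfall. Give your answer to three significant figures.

Below outfall 1: Q → 2690 ML/d, C = (2500·3.200 + 190.0·578.0)/2690 = 43.80 µg/L.
Below outfall 2: Q → 2821 ML/d, C = (2690·43.80 + 131.0·390.0)/2821 = 59.88 µg/L.
Below outfall 3: Q → 3251 ML/d, C = (2821·59.88 + 430.0·740.0)/3251 = 149.8 µg/L.

150 µg/L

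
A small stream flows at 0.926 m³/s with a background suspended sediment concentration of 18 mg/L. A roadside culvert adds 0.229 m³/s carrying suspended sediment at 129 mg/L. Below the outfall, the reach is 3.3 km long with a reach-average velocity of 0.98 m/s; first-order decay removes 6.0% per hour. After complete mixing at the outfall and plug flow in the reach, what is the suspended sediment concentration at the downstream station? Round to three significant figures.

Mixed concentration C = ΣQC/ΣQ = (0.9260·18.00 + 0.2290·129.0) / 1.155 = 46.21/1.155 = 40.01 mg/L.
Travel time t = 3.3·1000 / 0.98 = 3367 s = 0.9354 h.
6.0%/h lost → k = −ln(1 − 0.06) = 0.06188 h⁻¹.
First-order decay: C = 40.01·exp(−k·t) = 40.01·0.9438 = 37.76 mg/L.

37.8 mg/L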